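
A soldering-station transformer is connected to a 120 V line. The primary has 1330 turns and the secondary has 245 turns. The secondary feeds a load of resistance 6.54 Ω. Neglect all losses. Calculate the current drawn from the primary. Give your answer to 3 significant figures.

V_s = V_p × N_s/N_p = 120 × 245/1330 = 22.105 V.
I_s = V_s/R = 22.105/6.54 = 3.3800 A.
For an ideal transformer I_p N_p = I_s N_s, so I_p = 3.3800 × 245/1330 = 0.623 A.

I_p ≈ 0.623 A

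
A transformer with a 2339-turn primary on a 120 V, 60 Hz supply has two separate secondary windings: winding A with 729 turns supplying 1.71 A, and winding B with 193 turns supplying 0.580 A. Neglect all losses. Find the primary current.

I_p ≈ 0.581 A

V_A = 120 × 729/2339 = 37.401 V; V_B = 120 × 193/2339 = 9.9017 V.
P_out = V_A I_A + V_B I_B = 37.401×1.71 + 9.9017×0.580 = 63.955 + 5.7430 = 69.698 W.
Ideal ⇒ P_in = P_out, so I_p = P_out/V_p = 69.698/120 = 0.581 A.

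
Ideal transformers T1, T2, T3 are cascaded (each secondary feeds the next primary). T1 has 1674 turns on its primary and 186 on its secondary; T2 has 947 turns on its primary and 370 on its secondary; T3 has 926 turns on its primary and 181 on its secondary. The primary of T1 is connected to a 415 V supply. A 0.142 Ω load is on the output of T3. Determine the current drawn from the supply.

I_supply ≈ 0.210 A

After T1: V = 415.00 × 186/1674 = 46.111 V.
After T2: V = 46.111 × 370/947 = 18.016 V.
After T3: V = 18.016 × 181/926 = 3.5215 V.
I_load = 3.5215/0.142 = 24.799 A, so P_out = 3.5215 × 24.799 = 87.330 W.
All ideal ⇒ P_in = P_out, so I_supply = 87.330/415 = 0.210 A.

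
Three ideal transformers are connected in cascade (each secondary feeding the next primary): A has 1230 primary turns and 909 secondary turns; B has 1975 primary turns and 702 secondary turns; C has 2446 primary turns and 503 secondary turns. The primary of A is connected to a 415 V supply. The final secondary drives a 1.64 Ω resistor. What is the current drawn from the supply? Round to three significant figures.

After A: V = 415.00 × 909/1230 = 306.70 V.
After B: V = 306.70 × 702/1975 = 109.01 V.
After C: V = 109.01 × 503/2446 = 22.418 V.
I_load = 22.418/1.64 = 13.669 A, so P_out = 22.418 × 13.669 = 306.43 W.
All ideal ⇒ P_in = P_out, so I_supply = 306.43/415 = 0.738 A.

I_supply ≈ 0.738 A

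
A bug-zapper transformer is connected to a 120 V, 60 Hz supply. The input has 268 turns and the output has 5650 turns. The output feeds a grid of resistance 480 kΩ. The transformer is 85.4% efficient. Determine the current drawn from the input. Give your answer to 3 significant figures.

I_in ≈ 0.130 A

V_out = 120 × 5650/268 = 2529.9 V.
I_out = V_out/R = 2529.9/480000 = 0.0052705 A.
P_out = V_out I_out = 2529.9 × 0.0052705 = 13.334 W.
P_in = P_out/η = 13.334/0.854 = 15.613 W.
I_in = P_in/V_in = 15.613/120 = 0.130 A.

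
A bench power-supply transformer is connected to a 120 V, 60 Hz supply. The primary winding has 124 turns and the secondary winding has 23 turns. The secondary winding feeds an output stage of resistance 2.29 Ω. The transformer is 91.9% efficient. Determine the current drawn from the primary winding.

V_s = 120 × 23/124 = 22.258 V.
I_s = V_s/R = 22.258/2.29 = 9.7197 A.
P_out = V_s I_s = 22.258 × 9.7197 = 216.34 W.
P_in = P_out/η = 216.34/0.919 = 235.41 W.
I_p = P_in/V_p = 235.41/120 = 1.96 A.

I_p ≈ 1.96 A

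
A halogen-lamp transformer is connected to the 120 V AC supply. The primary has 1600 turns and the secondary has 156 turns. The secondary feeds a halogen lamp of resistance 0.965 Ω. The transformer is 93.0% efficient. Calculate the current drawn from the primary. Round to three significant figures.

I_p ≈ 1.27 A

V_s = 120 × 156/1600 = 11.700 V.
I_s = V_s/R = 11.700/0.965 = 12.124 A.
P_out = V_s I_s = 11.700 × 12.124 = 141.85 W.
P_in = P_out/η = 141.85/0.930 = 152.53 W.
I_p = P_in/V_p = 152.53/120 = 1.27 A.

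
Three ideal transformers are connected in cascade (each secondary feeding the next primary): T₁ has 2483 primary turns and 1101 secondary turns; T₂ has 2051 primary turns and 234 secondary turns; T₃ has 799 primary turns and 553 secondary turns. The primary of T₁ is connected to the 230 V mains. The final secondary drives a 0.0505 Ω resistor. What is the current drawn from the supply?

Secondary of T₁: V = 230.00 × 1101/2483 = 101.99 V.
Secondary of T₂: V = 101.99 × 234/2051 = 11.636 V.
Secondary of T₃: V = 11.636 × 553/799 = 8.0532 V.
I_load = 8.0532/0.0505 = 159.47 A, so P_out = 8.0532 × 159.47 = 1284.2 W.
All ideal ⇒ P_in = P_out, so I_supply = 1284.2/230 = 5.58 A.

I_supply ≈ 5.58 A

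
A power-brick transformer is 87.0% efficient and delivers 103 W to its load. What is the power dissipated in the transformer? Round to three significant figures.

P_loss ≈ 15.4 W

P_in = P_out/η = 103/0.870 = 118.391 W.
P_loss = P_in − P_out = 118.391 − 103 = 15.4 W.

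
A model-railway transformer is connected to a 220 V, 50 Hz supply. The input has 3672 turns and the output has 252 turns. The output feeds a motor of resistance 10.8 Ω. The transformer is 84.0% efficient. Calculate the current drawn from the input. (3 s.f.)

V_out = 220 × 252/3672 = 15.098 V.
I_out = V_out/R = 15.098/10.8 = 1.3980 A.
P_out = V_out I_out = 15.098 × 1.3980 = 21.107 W.
P_in = P_out/η = 21.107/0.840 = 25.127 W.
I_in = P_in/V_in = 25.127/220 = 0.114 A.

I_in ≈ 0.114 A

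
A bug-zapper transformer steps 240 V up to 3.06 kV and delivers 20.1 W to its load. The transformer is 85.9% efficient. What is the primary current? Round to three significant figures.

I_p ≈ 0.0975 A

P_in = P_out/η = 20.1/0.859 = 23.399 W.
I_p = P_in/V_p = 23.399/240 = 0.0975 A.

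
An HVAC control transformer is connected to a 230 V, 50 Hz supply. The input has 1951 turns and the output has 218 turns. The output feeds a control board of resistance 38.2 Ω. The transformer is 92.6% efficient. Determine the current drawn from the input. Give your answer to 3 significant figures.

I_in ≈ 0.0812 A

V_out = 230 × 218/1951 = 25.700 V.
I_out = V_out/R = 25.700/38.2 = 0.67277 A.
P_out = V_out I_out = 25.700 × 0.67277 = 17.290 W.
P_in = P_out/η = 17.290/0.926 = 18.672 W.
I_in = P_in/V_in = 18.672/230 = 0.0812 A.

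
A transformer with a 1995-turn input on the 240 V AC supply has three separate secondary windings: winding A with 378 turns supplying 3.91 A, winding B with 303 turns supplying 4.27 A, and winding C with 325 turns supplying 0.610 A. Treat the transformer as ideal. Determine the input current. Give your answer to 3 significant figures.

V_A = 240 × 378/1995 = 45.474 V; V_B = 240 × 303/1995 = 36.451 V; V_C = 240 × 325/1995 = 39.098 V.
P_out = V_A I_A + V_B I_B + V_C I_C = 45.474×3.91 + 36.451×4.27 + 39.098×0.610 = 177.80 + 155.65 + 23.850 = 357.30 W.
Ideal ⇒ P_in = P_out, so I_in = P_out/V_in = 357.30/240 = 1.49 A.

I_in ≈ 1.49 A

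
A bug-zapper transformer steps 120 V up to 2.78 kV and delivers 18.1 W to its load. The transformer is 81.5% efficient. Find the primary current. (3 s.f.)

P_in = P_out/η = 18.1/0.815 = 22.209 W.
I_p = P_in/V_p = 22.209/120 = 0.185 A.

I_p ≈ 0.185 A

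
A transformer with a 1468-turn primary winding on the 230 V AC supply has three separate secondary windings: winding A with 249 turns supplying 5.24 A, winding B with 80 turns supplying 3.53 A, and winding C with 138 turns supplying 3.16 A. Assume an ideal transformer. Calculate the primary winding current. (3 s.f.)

V_A = 230 × 249/1468 = 39.012 V; V_B = 230 × 80/1468 = 12.534 V; V_C = 230 × 138/1468 = 21.621 V.
P_out = V_A I_A + V_B I_B + V_C I_C = 39.012×5.24 + 12.534×3.53 + 21.621×3.16 = 204.42 + 44.245 + 68.323 = 316.99 W.
Ideal ⇒ P_in = P_out, so I_p = P_out/V_p = 316.99/230 = 1.38 A.

I_p ≈ 1.38 A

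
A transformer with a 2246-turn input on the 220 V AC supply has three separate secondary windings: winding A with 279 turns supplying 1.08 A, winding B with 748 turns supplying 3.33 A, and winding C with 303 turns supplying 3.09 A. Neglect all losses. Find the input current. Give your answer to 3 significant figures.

V_A = 220 × 279/2246 = 27.329 V; V_B = 220 × 748/2246 = 73.268 V; V_C = 220 × 303/2246 = 29.679 V.
P_out = V_A I_A + V_B I_B + V_C I_C = 27.329×1.08 + 73.268×3.33 + 29.679×3.09 = 29.515 + 243.98 + 91.709 = 365.21 W.
Ideal ⇒ P_in = P_out, so I_in = P_out/V_in = 365.21/220 = 1.66 A.

I_in ≈ 1.66 A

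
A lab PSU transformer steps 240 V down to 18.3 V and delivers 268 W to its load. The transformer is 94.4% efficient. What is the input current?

P_in = P_out/η = 268/0.944 = 283.90 W.
I_in = P_in/V_in = 283.90/240 = 1.18 A.

I_in ≈ 1.18 A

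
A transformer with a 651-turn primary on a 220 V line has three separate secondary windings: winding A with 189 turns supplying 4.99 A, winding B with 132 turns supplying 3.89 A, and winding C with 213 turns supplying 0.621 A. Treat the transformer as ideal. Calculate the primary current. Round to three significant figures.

V_A = 220 × 189/651 = 63.871 V; V_B = 220 × 132/651 = 44.608 V; V_C = 220 × 213/651 = 71.982 V.
P_out = V_A I_A + V_B I_B + V_C I_C = 63.871×4.99 + 44.608×3.89 + 71.982×0.621 = 318.72 + 173.53 + 44.701 = 536.94 W.
Ideal ⇒ P_in = P_out, so I_p = P_out/V_p = 536.94/220 = 2.44 A.

I_p ≈ 2.44 A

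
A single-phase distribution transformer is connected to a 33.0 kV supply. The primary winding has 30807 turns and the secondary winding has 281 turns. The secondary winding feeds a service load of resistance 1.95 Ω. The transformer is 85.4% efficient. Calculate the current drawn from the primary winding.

I_p ≈ 1.65 A

V_s = 33000 × 281/30807 = 301.00 V.
I_s = V_s/R = 301.00/1.95 = 154.36 A.
P_out = V_s I_s = 301.00 × 154.36 = 46463 W.
P_in = P_out/η = 46463/0.854 = 54406 W.
I_p = P_in/V_p = 54406/33000 = 1.65 A.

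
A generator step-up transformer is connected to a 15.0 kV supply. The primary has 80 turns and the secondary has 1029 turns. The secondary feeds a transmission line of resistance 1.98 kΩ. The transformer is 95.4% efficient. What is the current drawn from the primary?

I_p ≈ 1310 A

V_s = 15000 × 1029/80 = 192940 V.
I_s = V_s/R = 192940/1980 = 97.443 A.
P_out = V_s I_s = 192940 × 97.443 = 1.8800×10^7 W.
P_in = P_out/η = 1.8800×10^7/0.954 = 1.9707×10^7 W.
I_p = P_in/V_p = 1.9707×10^7/15000 = 1310 A.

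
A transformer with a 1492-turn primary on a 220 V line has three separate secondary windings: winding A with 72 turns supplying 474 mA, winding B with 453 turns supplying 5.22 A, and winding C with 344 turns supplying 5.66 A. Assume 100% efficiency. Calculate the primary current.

I_p ≈ 2.91 A

V_A = 220 × 72/1492 = 10.617 V; V_B = 220 × 453/1492 = 66.796 V; V_C = 220 × 344/1492 = 50.724 V.
P_out = V_A I_A + V_B I_B + V_C I_C = 10.617×0.474 + 66.796×5.22 + 50.724×5.66 = 5.0323 + 348.68 + 287.10 = 640.81 W.
Ideal ⇒ P_in = P_out, so I_p = P_out/V_p = 640.81/220 = 2.91 A.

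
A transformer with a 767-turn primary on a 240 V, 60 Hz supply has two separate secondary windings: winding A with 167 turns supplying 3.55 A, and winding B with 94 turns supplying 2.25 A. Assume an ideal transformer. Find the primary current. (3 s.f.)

V_A = 240 × 167/767 = 52.256 V; V_B = 240 × 94/767 = 29.413 V.
P_out = V_A I_A + V_B I_B = 52.256×3.55 + 29.413×2.25 = 185.51 + 66.180 = 251.69 W.
Ideal ⇒ P_in = P_out, so I_p = P_out/V_p = 251.69/240 = 1.05 A.

I_p ≈ 1.05 A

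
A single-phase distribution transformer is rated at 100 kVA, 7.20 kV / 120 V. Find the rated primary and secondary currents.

I_p ≈ 13.9 A, I_s ≈ 833 A

I_p = S/V_p = 100000/7200 = 13.9 A.
I_s = S/V_s = 100000/120 = 833 A.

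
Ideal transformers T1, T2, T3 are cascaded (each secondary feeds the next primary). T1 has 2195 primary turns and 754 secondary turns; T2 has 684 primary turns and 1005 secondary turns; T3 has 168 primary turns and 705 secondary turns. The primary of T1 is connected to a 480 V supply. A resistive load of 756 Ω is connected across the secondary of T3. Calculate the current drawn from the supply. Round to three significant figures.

Secondary of T1: V = 480.00 × 754/2195 = 164.88 V.
Secondary of T2: V = 164.88 × 1005/684 = 242.26 V.
Secondary of T3: V = 242.26 × 705/168 = 1016.6 V.
I_load = 1016.6/756 = 1.3448 A, so P_out = 1016.6 × 1.3448 = 1367.1 W.
All ideal ⇒ P_in = P_out, so I_supply = 1367.1/480 = 2.85 A.

I_supply ≈ 2.85 A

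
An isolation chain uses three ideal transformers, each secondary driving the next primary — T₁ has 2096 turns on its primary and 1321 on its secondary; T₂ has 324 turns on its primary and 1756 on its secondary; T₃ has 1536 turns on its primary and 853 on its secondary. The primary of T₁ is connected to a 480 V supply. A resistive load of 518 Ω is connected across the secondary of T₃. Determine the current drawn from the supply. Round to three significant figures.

Secondary of T₁: V = 480.00 × 1321/2096 = 302.52 V.
Secondary of T₂: V = 302.52 × 1756/324 = 1639.6 V.
Secondary of T₃: V = 1639.6 × 853/1536 = 910.52 V.
I_load = 910.52/518 = 1.7578 A, so P_out = 910.52 × 1.7578 = 1600.5 W.
All ideal ⇒ P_in = P_out, so I_supply = 1600.5/480 = 3.33 A.

I_supply ≈ 3.33 A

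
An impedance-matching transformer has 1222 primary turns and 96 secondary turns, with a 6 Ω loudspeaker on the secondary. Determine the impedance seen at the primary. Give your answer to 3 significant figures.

Z_p ≈ 972 Ω

Z_p = (N_p/N_s)² × Z_s = (1222/96)² × 6 = 972 Ω.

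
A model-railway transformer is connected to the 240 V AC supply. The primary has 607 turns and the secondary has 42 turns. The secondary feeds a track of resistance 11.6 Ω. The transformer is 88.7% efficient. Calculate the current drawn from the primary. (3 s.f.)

I_p ≈ 0.112 A

V_s = 240 × 42/607 = 16.606 V.
I_s = V_s/R = 16.606/11.6 = 1.4316 A.
P_out = V_s I_s = 16.606 × 1.4316 = 23.773 W.
P_in = P_out/η = 23.773/0.887 = 26.802 W.
I_p = P_in/V_p = 26.802/240 = 0.112 A.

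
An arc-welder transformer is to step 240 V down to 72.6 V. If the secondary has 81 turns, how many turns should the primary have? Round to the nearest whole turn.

N_p = 268 turns

N_p/N_s = V_p/V_s, so N_p = 81 × 240/72.6 = 267.8 ≈ 268 turns.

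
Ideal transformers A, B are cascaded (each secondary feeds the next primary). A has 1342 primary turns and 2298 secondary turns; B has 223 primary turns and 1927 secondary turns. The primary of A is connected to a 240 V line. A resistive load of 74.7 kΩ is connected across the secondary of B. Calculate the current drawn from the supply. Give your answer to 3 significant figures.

After A: V = 240.00 × 2298/1342 = 410.97 V.
After B: V = 410.97 × 1927/223 = 3551.3 V.
I_load = 3551.3/74700 = 0.047541 A, so P_out = 3551.3 × 0.047541 = 168.83 W.
All ideal ⇒ P_in = P_out, so I_supply = 168.83/240 = 0.703 A.

I_supply ≈ 0.703 A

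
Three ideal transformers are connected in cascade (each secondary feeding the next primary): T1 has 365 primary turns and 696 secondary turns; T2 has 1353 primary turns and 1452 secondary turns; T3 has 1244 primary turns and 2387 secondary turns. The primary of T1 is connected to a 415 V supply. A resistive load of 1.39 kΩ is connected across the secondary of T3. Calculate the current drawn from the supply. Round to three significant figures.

I_supply ≈ 4.60 A

Secondary of T1: V = 415.00 × 696/365 = 791.34 V.
Secondary of T2: V = 791.34 × 1452/1353 = 849.25 V.
Secondary of T3: V = 849.25 × 2387/1244 = 1629.5 V.
I_load = 1629.5/1390 = 1.1723 A, so P_out = 1629.5 × 1.1723 = 1910.4 W.
All ideal ⇒ P_in = P_out, so I_supply = 1910.4/415 = 4.60 A.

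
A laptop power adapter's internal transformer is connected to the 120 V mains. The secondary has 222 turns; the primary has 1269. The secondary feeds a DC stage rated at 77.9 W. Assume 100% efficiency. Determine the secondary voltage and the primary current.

V_s = V_p × N_s/N_p = 120 × 222/1269 = 20.993 V.
I_s = P/V_s = 77.9/20.993 = 3.7108 A.
I_p = I_s × N_s/N_p = 3.7108 × 222/1269 = 0.649 A.

V_s ≈ 21.0 V, I_p ≈ 0.649 A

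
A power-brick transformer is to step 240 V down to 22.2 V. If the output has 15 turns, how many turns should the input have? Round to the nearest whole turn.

N_in/N_out = V_in/V_out, so N_in = 15 × 240/22.2 = 162.2 ≈ 162 turns.

N_in = 162 turns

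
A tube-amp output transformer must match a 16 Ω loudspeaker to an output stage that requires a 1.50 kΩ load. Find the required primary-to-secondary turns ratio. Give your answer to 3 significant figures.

N_p/N_s ≈ 9.68

Z_p/Z_s = (N_p/N_s)², so N_p/N_s = √(1500/16) = √93.8 = 9.68.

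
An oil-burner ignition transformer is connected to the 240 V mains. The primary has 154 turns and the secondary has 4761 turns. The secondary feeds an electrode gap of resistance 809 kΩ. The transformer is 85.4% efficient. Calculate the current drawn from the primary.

I_p ≈ 0.332 A

V_s = 240 × 4761/154 = 7419.7 V.
I_s = V_s/R = 7419.7/809000 = 0.0091715 A.
P_out = V_s I_s = 7419.7 × 0.0091715 = 68.050 W.
P_in = P_out/η = 68.050/0.854 = 79.684 W.
I_p = P_in/V_p = 79.684/240 = 0.332 A.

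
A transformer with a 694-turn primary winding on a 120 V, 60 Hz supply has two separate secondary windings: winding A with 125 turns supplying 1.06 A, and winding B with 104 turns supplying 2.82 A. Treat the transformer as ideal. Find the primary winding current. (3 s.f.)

I_p ≈ 0.614 A

V_A = 120 × 125/694 = 21.614 V; V_B = 120 × 104/694 = 17.983 V.
P_out = V_A I_A + V_B I_B = 21.614×1.06 + 17.983×2.82 = 22.911 + 50.711 = 73.622 W.
Ideal ⇒ P_in = P_out, so I_p = P_out/V_p = 73.622/120 = 0.614 A.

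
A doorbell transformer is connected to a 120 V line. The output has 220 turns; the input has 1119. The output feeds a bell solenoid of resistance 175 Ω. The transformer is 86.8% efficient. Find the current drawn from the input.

V_out = 120 × 220/1119 = 23.592 V.
I_out = V_out/R = 23.592/175 = 0.13481 A.
P_out = V_out I_out = 23.592 × 0.13481 = 3.1806 W.
P_in = P_out/η = 3.1806/0.868 = 3.6643 W.
I_in = P_in/V_in = 3.6643/120 = 0.0305 A.

I_in ≈ 0.0305 A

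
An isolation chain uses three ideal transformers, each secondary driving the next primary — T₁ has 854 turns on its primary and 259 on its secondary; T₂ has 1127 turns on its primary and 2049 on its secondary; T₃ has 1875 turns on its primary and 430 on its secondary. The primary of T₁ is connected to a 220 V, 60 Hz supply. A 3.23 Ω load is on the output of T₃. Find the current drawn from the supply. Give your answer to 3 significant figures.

Secondary of T₁: V = 220.00 × 259/854 = 66.721 V.
Secondary of T₂: V = 66.721 × 2049/1127 = 121.31 V.
Secondary of T₃: V = 121.31 × 430/1875 = 27.820 V.
I_load = 27.820/3.23 = 8.6129 A, so P_out = 27.820 × 8.6129 = 239.61 W.
All ideal ⇒ P_in = P_out, so I_supply = 239.61/220 = 1.09 A.

I_supply ≈ 1.09 A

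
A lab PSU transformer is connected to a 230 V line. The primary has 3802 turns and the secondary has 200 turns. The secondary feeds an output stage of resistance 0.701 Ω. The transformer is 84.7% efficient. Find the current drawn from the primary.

I_p ≈ 1.07 A

V_s = 230 × 200/3802 = 12.099 V.
I_s = V_s/R = 12.099/0.701 = 17.259 A.
P_out = V_s I_s = 12.099 × 17.259 = 208.82 W.
P_in = P_out/η = 208.82/0.847 = 246.54 W.
I_p = P_in/V_p = 246.54/230 = 1.07 A.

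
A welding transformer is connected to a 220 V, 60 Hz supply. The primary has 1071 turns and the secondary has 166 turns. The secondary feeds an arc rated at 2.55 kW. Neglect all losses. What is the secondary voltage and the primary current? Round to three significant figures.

V_s ≈ 34.1 V, I_p ≈ 11.6 A

V_s = V_p × N_s/N_p = 220 × 166/1071 = 34.099 V.
I_s = P/V_s = 2550/34.099 = 74.782 A.
I_p = I_s × N_s/N_p = 74.782 × 166/1071 = 11.6 A.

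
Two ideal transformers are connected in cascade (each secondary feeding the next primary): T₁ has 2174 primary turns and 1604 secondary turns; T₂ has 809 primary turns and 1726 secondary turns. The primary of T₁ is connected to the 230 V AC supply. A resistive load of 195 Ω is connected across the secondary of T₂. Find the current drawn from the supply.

I_supply ≈ 2.92 A

After T₁: V = 230.00 × 1604/2174 = 169.70 V.
After T₂: V = 169.70 × 1726/809 = 362.05 V.
I_load = 362.05/195 = 1.8567 A, so P_out = 362.05 × 1.8567 = 672.19 W.
All ideal ⇒ P_in = P_out, so I_supply = 672.19/230 = 2.92 A.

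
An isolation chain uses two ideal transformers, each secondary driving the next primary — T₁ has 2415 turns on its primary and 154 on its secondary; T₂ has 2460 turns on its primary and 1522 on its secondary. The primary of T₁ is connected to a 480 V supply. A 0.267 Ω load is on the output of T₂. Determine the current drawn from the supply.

After T₁: V = 480.00 × 154/2415 = 30.609 V.
After T₂: V = 30.609 × 1522/2460 = 18.938 V.
I_load = 18.938/0.267 = 70.927 A, so P_out = 18.938 × 70.927 = 1343.2 W.
All ideal ⇒ P_in = P_out, so I_supply = 1343.2/480 = 2.80 A.

I_supply ≈ 2.80 A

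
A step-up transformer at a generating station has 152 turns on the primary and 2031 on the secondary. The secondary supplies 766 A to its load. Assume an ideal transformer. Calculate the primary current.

For an ideal transformer I_p/I_s = N_s/N_p, so I_p = 766 × 2031/152 = 10200 A.

I_p ≈ 10200 A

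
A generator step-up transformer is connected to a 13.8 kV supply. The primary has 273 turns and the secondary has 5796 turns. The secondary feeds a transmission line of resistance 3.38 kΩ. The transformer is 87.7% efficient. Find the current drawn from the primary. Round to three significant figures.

V_s = 13800 × 5796/273 = 292980 V.
I_s = V_s/R = 292980/3380 = 86.682 A.
P_out = V_s I_s = 292980 × 86.682 = 2.5396×10^7 W.
P_in = P_out/η = 2.5396×10^7/0.877 = 2.8958×10^7 W.
I_p = P_in/V_p = 2.8958×10^7/13800 = 2100 A.

I_p ≈ 2100 A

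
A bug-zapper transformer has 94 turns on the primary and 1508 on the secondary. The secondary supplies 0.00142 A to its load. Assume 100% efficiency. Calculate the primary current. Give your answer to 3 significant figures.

I_p ≈ 0.0228 A

For an ideal transformer I_p/I_s = N_s/N_p, so I_p = 0.00142 × 1508/94 = 0.0228 A.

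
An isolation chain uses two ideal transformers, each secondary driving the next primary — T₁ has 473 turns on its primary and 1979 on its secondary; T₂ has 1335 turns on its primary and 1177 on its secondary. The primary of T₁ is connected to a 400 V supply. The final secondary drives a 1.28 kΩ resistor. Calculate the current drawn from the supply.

I_supply ≈ 4.25 A

Secondary of T₁: V = 400.00 × 1979/473 = 1673.6 V.
Secondary of T₂: V = 1673.6 × 1177/1335 = 1475.5 V.
I_load = 1475.5/1280 = 1.1527 A, so P_out = 1475.5 × 1.1527 = 1700.9 W.
All ideal ⇒ P_in = P_out, so I_supply = 1700.9/400 = 4.25 A.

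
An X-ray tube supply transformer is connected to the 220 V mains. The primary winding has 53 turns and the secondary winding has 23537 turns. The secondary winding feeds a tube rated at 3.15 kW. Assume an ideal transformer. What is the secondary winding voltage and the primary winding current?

V_s = V_p × N_s/N_p = 220 × 23537/53 = 97701 V.
I_s = P/V_s = 3150/97701 = 0.032241 A.
I_p = I_s × N_s/N_p = 0.032241 × 23537/53 = 14.3 A.

V_s ≈ 97700 V, I_p ≈ 14.3 A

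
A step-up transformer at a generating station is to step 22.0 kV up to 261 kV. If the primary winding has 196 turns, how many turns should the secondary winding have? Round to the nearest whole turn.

N_s/N_p = V_s/V_p, so N_s = 196 × 261000/22000 = 2325.3 ≈ 2325 turns.

N_s = 2325 turns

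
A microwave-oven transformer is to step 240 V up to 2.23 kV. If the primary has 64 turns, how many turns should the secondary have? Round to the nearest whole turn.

N_s = 595 turns

N_s/N_p = V_s/V_p, so N_s = 64 × 2230/240 = 594.7 ≈ 595 turns.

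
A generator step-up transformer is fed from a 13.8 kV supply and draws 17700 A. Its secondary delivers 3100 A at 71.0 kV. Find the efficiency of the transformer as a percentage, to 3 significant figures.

η ≈ 90.1%

P_in = 13800 × 17700 = 2.44260×10^8 W.
P_out = 71000 × 3100 = 2.20100×10^8 W.
η = P_out/P_in = 2.20100×10^8/(2.44260×10^8) = 0.901.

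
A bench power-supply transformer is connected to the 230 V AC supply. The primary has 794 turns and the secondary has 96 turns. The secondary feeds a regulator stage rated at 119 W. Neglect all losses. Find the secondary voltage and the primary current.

V_s ≈ 27.8 V, I_p ≈ 0.517 A

V_s = V_p × N_s/N_p = 230 × 96/794 = 27.809 V.
I_s = P/V_s = 119/27.809 = 4.2793 A.
I_p = I_s × N_s/N_p = 4.2793 × 96/794 = 0.517 A.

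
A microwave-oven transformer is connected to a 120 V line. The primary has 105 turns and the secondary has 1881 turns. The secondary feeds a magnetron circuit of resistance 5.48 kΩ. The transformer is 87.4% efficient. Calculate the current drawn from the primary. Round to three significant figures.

I_p ≈ 8.04 A

V_s = 120 × 1881/105 = 2149.7 V.
I_s = V_s/R = 2149.7/5480 = 0.39228 A.
P_out = V_s I_s = 2149.7 × 0.39228 = 843.30 W.
P_in = P_out/η = 843.30/0.874 = 964.87 W.
I_p = P_in/V_p = 964.87/120 = 8.04 A.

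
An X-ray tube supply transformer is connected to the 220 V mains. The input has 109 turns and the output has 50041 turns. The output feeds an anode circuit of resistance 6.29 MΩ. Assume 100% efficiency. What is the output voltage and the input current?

V_out = V_in × N_out/N_in = 220 × 50041/109 = 101000 V.
I_out = V_out/R = 101000/(6.29×10^6) = 0.016057 A.
I_in = I_out × N_out/N_in = 0.016057 × 50041/109 = 7.37 A.

V_out ≈ 101000 V, I_in ≈ 7.37 A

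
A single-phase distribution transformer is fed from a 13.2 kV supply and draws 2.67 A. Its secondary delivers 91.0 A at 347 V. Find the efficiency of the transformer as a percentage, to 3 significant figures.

P_in = 13200 × 2.67 = 35244.0 W.
P_out = 347 × 91.0 = 31577.0 W.
η = P_out/P_in = 31577.0/35244.0 = 0.896.

η ≈ 89.6%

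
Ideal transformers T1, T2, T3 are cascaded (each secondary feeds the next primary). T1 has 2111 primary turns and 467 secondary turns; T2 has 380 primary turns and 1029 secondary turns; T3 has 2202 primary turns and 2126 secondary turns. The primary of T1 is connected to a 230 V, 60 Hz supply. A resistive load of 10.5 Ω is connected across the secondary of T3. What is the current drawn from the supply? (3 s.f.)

Secondary of T1: V = 230.00 × 467/2111 = 50.881 V.
Secondary of T2: V = 50.881 × 1029/380 = 137.78 V.
Secondary of T3: V = 137.78 × 2126/2202 = 133.03 V.
I_load = 133.03/10.5 = 12.669 A, so P_out = 133.03 × 12.669 = 1685.3 W.
All ideal ⇒ P_in = P_out, so I_supply = 1685.3/230 = 7.33 A.

I_supply ≈ 7.33 A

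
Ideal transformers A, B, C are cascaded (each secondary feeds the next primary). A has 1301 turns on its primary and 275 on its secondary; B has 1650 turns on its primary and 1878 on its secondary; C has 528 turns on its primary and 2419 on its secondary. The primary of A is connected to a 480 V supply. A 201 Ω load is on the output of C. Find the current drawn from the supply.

Secondary of A: V = 480.00 × 275/1301 = 101.46 V.
Secondary of B: V = 101.46 × 1878/1650 = 115.48 V.
Secondary of C: V = 115.48 × 2419/528 = 529.07 V.
I_load = 529.07/201 = 2.6322 A, so P_out = 529.07 × 2.6322 = 1392.6 W.
All ideal ⇒ P_in = P_out, so I_supply = 1392.6/480 = 2.90 A.

I_supply ≈ 2.90 A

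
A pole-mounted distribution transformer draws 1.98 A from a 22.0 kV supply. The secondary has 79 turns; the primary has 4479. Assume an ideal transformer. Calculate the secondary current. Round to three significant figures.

I_s ≈ 112 A

I_s/I_p = N_p/N_s, so I_s = 1.98 × 4479/79 = 112 A.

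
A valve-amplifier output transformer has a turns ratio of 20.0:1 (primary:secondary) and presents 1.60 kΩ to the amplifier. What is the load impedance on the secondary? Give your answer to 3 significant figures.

Z_s = Z_p/(N_p/N_s)² = 1600/20.0² = 4.00 Ω.

Z_s ≈ 4.00 Ω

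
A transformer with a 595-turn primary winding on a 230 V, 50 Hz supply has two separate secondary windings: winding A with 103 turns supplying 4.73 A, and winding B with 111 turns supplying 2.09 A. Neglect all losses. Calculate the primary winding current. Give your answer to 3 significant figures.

I_p ≈ 1.21 A

V_A = 230 × 103/595 = 39.815 V; V_B = 230 × 111/595 = 42.908 V.
P_out = V_A I_A + V_B I_B = 39.815×4.73 + 42.908×2.09 = 188.33 + 89.677 = 278.00 W.
Ideal ⇒ P_in = P_out, so I_p = P_out/V_p = 278.00/230 = 1.21 A.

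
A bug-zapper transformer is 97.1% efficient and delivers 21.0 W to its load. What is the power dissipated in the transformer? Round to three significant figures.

P_loss ≈ 0.627 W

P_in = P_out/η = 21.0/0.971 = 21.6272 W.
P_loss = P_in − P_out = 21.6272 − 21.0 = 0.627 W.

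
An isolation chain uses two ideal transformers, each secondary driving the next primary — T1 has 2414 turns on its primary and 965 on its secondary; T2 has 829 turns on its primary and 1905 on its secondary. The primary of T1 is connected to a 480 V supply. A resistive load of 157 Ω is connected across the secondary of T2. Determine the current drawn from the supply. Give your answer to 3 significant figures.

I_supply ≈ 2.58 A

Secondary of T1: V = 480.00 × 965/2414 = 191.88 V.
Secondary of T2: V = 191.88 × 1905/829 = 440.93 V.
I_load = 440.93/157 = 2.8085 A, so P_out = 440.93 × 2.8085 = 1238.4 W.
All ideal ⇒ P_in = P_out, so I_supply = 1238.4/480 = 2.58 A.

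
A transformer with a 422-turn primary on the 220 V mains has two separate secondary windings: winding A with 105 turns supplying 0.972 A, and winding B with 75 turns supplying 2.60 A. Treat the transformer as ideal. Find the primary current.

V_A = 220 × 105/422 = 54.739 V; V_B = 220 × 75/422 = 39.100 V.
P_out = V_A I_A + V_B I_B = 54.739×0.972 + 39.100×2.60 = 53.207 + 101.66 = 154.87 W.
Ideal ⇒ P_in = P_out, so I_p = P_out/V_p = 154.87/220 = 0.704 A.

I_p ≈ 0.704 A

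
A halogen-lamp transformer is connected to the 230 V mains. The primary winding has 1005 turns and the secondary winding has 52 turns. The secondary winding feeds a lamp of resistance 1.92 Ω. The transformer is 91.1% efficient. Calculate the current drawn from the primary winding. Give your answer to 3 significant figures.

I_p ≈ 0.352 A

V_s = 230 × 52/1005 = 11.900 V.
I_s = V_s/R = 11.900/1.92 = 6.1982 A.
P_out = V_s I_s = 11.900 × 6.1982 = 73.761 W.
P_in = P_out/η = 73.761/0.911 = 80.967 W.
I_p = P_in/V_p = 80.967/230 = 0.352 A.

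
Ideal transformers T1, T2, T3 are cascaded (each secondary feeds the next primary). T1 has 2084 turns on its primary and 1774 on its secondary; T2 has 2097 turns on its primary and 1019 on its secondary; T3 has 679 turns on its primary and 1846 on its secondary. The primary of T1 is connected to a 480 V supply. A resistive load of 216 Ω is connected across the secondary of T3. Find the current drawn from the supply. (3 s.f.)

Secondary of T1: V = 480.00 × 1774/2084 = 408.60 V.
Secondary of T2: V = 408.60 × 1019/2097 = 198.55 V.
Secondary of T3: V = 198.55 × 1846/679 = 539.80 V.
I_load = 539.80/216 = 2.4991 A, so P_out = 539.80 × 2.4991 = 1349.0 W.
All ideal ⇒ P_in = P_out, so I_supply = 1349.0/480 = 2.81 A.

I_supply ≈ 2.81 A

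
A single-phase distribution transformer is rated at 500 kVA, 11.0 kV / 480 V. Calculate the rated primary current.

I_p ≈ 45.5 A

I_p = S/V_p = 500000/11000 = 45.5 A.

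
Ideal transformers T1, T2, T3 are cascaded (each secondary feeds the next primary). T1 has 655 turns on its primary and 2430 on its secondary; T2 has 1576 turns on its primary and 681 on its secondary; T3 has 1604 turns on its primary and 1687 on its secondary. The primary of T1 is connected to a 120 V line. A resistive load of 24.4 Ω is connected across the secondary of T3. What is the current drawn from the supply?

I_supply ≈ 14.0 A

Secondary of T1: V = 120.00 × 2430/655 = 445.19 V.
Secondary of T2: V = 445.19 × 681/1576 = 192.37 V.
Secondary of T3: V = 192.37 × 1687/1604 = 202.32 V.
I_load = 202.32/24.4 = 8.2920 A, so P_out = 202.32 × 8.2920 = 1677.7 W.
All ideal ⇒ P_in = P_out, so I_supply = 1677.7/120 = 14.0 A.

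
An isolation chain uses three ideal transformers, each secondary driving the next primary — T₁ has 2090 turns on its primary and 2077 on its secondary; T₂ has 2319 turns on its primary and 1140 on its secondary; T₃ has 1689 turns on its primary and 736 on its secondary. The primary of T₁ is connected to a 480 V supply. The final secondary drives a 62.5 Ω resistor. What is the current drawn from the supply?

I_supply ≈ 0.348 A

Secondary of T₁: V = 480.00 × 2077/2090 = 477.01 V.
Secondary of T₂: V = 477.01 × 1140/2319 = 234.50 V.
Secondary of T₃: V = 234.50 × 736/1689 = 102.18 V.
I_load = 102.18/62.5 = 1.6349 A, so P_out = 102.18 × 1.6349 = 167.07 W.
All ideal ⇒ P_in = P_out, so I_supply = 167.07/480 = 0.348 A.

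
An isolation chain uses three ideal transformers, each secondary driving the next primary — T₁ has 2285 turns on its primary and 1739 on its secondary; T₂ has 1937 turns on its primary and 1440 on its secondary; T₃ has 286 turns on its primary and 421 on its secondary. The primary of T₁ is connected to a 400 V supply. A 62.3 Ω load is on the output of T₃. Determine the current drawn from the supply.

I_supply ≈ 4.45 A

Secondary of T₁: V = 400.00 × 1739/2285 = 304.42 V.
Secondary of T₂: V = 304.42 × 1440/1937 = 226.31 V.
Secondary of T₃: V = 226.31 × 421/286 = 333.14 V.
I_load = 333.14/62.3 = 5.3473 A, so P_out = 333.14 × 5.3473 = 1781.4 W.
All ideal ⇒ P_in = P_out, so I_supply = 1781.4/400 = 4.45 A.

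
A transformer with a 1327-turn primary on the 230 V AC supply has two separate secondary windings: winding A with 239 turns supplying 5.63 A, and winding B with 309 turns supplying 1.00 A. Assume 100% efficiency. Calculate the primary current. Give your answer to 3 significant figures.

I_p ≈ 1.25 A

V_A = 230 × 239/1327 = 41.424 V; V_B = 230 × 309/1327 = 53.557 V.
P_out = V_A I_A + V_B I_B = 41.424×5.63 + 53.557×1.00 = 233.22 + 53.557 = 286.78 W.
Ideal ⇒ P_in = P_out, so I_p = P_out/V_p = 286.78/230 = 1.25 A.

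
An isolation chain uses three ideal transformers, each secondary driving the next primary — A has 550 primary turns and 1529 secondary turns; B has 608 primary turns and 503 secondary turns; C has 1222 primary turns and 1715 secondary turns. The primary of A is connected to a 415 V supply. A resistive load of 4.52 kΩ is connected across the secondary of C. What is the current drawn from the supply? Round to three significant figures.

I_supply ≈ 0.957 A

After A: V = 415.00 × 1529/550 = 1153.7 V.
After B: V = 1153.7 × 503/608 = 954.46 V.
After C: V = 954.46 × 1715/1222 = 1339.5 V.
I_load = 1339.5/4520 = 0.29635 A, so P_out = 1339.5 × 0.29635 = 396.97 W.
All ideal ⇒ P_in = P_out, so I_supply = 396.97/415 = 0.957 A.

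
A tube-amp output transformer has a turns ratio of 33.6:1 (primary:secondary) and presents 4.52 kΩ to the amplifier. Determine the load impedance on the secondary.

Z_s ≈ 4.00 Ω

Z_s = Z_p/(N_p/N_s)² = 4520/33.6² = 4.00 Ω.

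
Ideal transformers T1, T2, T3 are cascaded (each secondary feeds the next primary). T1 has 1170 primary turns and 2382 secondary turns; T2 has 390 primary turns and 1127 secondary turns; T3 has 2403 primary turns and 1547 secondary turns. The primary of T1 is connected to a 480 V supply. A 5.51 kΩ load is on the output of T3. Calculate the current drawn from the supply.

Secondary of T1: V = 480.00 × 2382/1170 = 977.23 V.
Secondary of T2: V = 977.23 × 1127/390 = 2823.9 V.
Secondary of T3: V = 2823.9 × 1547/2403 = 1818.0 V.
I_load = 1818.0/5510 = 0.32994 A, so P_out = 1818.0 × 0.32994 = 599.84 W.
All ideal ⇒ P_in = P_out, so I_supply = 599.84/480 = 1.25 A.

I_supply ≈ 1.25 A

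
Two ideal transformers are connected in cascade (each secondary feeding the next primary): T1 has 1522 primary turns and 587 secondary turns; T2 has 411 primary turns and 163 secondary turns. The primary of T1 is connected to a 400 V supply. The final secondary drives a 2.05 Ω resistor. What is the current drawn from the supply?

Secondary of T1: V = 400.00 × 587/1522 = 154.27 V.
Secondary of T2: V = 154.27 × 163/411 = 61.183 V.
I_load = 61.183/2.05 = 29.845 A, so P_out = 61.183 × 29.845 = 1826.0 W.
All ideal ⇒ P_in = P_out, so I_supply = 1826.0/400 = 4.57 A.

I_supply ≈ 4.57 A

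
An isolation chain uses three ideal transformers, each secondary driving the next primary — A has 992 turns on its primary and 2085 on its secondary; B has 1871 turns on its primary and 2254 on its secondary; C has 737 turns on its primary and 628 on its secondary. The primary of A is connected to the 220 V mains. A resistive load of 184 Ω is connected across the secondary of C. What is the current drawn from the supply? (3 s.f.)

I_supply ≈ 5.57 A

Secondary of A: V = 220.00 × 2085/992 = 462.40 V.
Secondary of B: V = 462.40 × 2254/1871 = 557.05 V.
Secondary of C: V = 557.05 × 628/737 = 474.67 V.
I_load = 474.67/184 = 2.5797 A, so P_out = 474.67 × 2.5797 = 1224.5 W.
All ideal ⇒ P_in = P_out, so I_supply = 1224.5/220 = 5.57 A.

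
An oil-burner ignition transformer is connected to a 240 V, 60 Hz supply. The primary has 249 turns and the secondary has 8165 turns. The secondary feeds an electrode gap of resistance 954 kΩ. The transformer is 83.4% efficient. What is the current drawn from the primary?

V_s = 240 × 8165/249 = 7869.9 V.
I_s = V_s/R = 7869.9/954000 = 0.0082493 A.
P_out = V_s I_s = 7869.9 × 0.0082493 = 64.921 W.
P_in = P_out/η = 64.921/0.834 = 77.843 W.
I_p = P_in/V_p = 77.843/240 = 0.324 A.

I_p ≈ 0.324 A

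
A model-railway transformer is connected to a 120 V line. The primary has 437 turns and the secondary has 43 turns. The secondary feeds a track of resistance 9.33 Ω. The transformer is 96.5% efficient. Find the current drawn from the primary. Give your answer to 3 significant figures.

V_s = 120 × 43/437 = 11.808 V.
I_s = V_s/R = 11.808/9.33 = 1.2656 A.
P_out = V_s I_s = 11.808 × 1.2656 = 14.944 W.
P_in = P_out/η = 14.944/0.965 = 15.486 W.
I_p = P_in/V_p = 15.486/120 = 0.129 A.

I_p ≈ 0.129 A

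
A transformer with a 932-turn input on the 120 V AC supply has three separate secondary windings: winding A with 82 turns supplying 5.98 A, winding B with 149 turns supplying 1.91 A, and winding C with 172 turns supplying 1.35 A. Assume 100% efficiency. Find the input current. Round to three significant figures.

I_in ≈ 1.08 A

V_A = 120 × 82/932 = 10.558 V; V_B = 120 × 149/932 = 19.185 V; V_C = 120 × 172/932 = 22.146 V.
P_out = V_A I_A + V_B I_B + V_C I_C = 10.558×5.98 + 19.185×1.91 + 22.146×1.35 = 63.136 + 36.642 + 29.897 = 129.68 W.
Ideal ⇒ P_in = P_out, so I_in = P_out/V_in = 129.68/120 = 1.08 A.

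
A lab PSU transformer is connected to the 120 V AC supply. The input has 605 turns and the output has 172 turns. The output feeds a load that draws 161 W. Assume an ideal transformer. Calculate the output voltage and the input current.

V_out = V_in × N_out/N_in = 120 × 172/605 = 34.116 V.
I_out = P/V_out = 161/34.116 = 4.7192 A.
I_in = I_out × N_out/N_in = 4.7192 × 172/605 = 1.34 A.

V_out ≈ 34.1 V, I_in ≈ 1.34 A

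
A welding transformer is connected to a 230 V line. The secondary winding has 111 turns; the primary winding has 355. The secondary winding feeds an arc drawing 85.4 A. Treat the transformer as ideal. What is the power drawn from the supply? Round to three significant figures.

P ≈ 6140 W

I_p = I_s × N_s/N_p = 85.4 × 111/355 = 26.703 A.
P = V_p I_p = 230 × 26.703 = 6140 W.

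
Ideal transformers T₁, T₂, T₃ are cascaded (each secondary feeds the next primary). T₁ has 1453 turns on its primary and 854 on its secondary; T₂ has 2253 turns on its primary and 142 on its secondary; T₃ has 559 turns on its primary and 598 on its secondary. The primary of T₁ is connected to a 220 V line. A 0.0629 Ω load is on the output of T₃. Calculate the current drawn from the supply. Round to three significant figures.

I_supply ≈ 5.49 A

Secondary of T₁: V = 220.00 × 854/1453 = 129.30 V.
Secondary of T₂: V = 129.30 × 142/2253 = 8.1497 V.
Secondary of T₃: V = 8.1497 × 598/559 = 8.7183 V.
I_load = 8.7183/0.0629 = 138.61 A, so P_out = 8.7183 × 138.61 = 1208.4 W.
All ideal ⇒ P_in = P_out, so I_supply = 1208.4/220 = 5.49 A.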